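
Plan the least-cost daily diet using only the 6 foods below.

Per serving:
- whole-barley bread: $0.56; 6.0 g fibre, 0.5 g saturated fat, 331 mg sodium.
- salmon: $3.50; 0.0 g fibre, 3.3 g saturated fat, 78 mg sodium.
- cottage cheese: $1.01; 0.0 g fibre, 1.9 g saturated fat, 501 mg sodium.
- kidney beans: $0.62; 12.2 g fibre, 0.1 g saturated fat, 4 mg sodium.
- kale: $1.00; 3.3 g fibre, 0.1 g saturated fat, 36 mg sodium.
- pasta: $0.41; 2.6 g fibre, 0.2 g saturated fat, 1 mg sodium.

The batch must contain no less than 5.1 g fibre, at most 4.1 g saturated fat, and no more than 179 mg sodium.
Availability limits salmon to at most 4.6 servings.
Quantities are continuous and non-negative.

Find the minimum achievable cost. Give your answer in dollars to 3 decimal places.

Let x1 = servings of whole-barley bread, x2 = servings of salmon, x3 = servings of cottage cheese, x4 = servings of kidney beans, x5 = servings of kale, x6 = servings of pasta.
Minimise 0.56x1 + 3.5x2 + 1.01x3 + 0.62x4 + 1x5 + 0.41x6 s.t.:
  6x1 + 12.2x4 + 3.3x5 + 2.6x6 ≥ 5.1   (fibre)
  0.5x1 + 3.3x2 + 1.9x3 + 0.1x4 + 0.1x5 + 0.2x6 ≤ 4.1   (saturated fat)
  331x1 + 78x2 + 501x3 + 4x4 + 36x5 + 1x6 ≤ 179   (sodium)
  x2 ≤ 4.6
  x1, x2, x3, x4, x5, x6 ≥ 0.
The optimal basis is {kidney beans}; whole-barley bread, salmon, cottage cheese, kale, pasta drop out. The fibre requirement is met with equality.
Optimal quantities: kidney beans = 0.418 servings.
Cost = 0.62·0.418 = 0.25916.

$0.259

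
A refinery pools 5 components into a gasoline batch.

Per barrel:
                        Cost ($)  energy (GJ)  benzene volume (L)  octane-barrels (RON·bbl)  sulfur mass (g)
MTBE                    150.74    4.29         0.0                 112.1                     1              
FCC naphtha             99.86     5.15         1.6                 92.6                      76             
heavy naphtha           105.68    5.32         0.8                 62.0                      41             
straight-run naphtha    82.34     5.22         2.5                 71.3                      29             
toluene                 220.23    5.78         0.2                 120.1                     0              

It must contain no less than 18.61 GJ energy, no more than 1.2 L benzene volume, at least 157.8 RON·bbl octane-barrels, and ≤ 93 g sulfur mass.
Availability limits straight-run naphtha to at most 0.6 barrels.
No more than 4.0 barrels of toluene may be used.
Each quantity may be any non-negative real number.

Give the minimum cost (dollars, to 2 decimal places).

Let x1 = barrels of MTBE, x2 = barrels of FCC naphtha, x3 = barrels of heavy naphtha, x4 = barrels of straight-run naphtha, x5 = barrels of toluene.
Minimize 150.74x1 + 99.86x2 + 105.68x3 + 82.34x4 + 220.23x5 with:
  4.29x1 + 5.15x2 + 5.32x3 + 5.22x4 + 5.78x5 ≥ 18.61   (energy)
  1.6x2 + 0.8x3 + 2.5x4 + 0.2x5 ≤ 1.2   (benzene volume)
  112.1x1 + 92.6x2 + 62x3 + 71.3x4 + 120.1x5 ≥ 157.8   (octane-barrels)
  1x1 + 76x2 + 41x3 + 29x4 ≤ 93   (sulfur mass)
  x4 ≤ 0.6
  x5 ≤ 4
  x1, x2, x3, x4, x5 ≥ 0.
The minimum-cost mix takes nothing from FCC naphtha, straight-run naphtha, toluene — only MTBE, heavy naphtha. Binding constraints: energy and benzene volume.
That vertex is x1 = 2.47786, x3 = 1.5.
Cost = 150.74·2.47786 + 105.68·1.5 = 532.0326.

$532.03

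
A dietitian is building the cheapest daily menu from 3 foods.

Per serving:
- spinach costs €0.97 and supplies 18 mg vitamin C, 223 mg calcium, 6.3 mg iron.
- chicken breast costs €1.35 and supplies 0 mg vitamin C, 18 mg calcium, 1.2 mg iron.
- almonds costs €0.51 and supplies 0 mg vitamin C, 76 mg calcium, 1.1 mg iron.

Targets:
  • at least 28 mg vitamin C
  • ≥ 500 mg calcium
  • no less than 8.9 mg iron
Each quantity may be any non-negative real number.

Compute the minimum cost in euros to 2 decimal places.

Treat it as an LP. Let x1 = servings of spinach, x2 = servings of chicken breast, x3 = servings of almonds.
Minimise 0.97x1 + 1.35x2 + 0.51x3 subject to:
  18x1 ≥ 28   (vitamin C)
  223x1 + 18x2 + 76x3 ≥ 500   (calcium)
  6.3x1 + 1.2x2 + 1.1x3 ≥ 8.9   (iron)
  x1, x2, x3 ≥ 0.
At the optimum only spinach is positive (chicken breast, almonds = 0). There the calcium constraint is tight.
That vertex is x1 = 2.242.
Total cost: 0.97·2.242 = 2.1747.

€2.17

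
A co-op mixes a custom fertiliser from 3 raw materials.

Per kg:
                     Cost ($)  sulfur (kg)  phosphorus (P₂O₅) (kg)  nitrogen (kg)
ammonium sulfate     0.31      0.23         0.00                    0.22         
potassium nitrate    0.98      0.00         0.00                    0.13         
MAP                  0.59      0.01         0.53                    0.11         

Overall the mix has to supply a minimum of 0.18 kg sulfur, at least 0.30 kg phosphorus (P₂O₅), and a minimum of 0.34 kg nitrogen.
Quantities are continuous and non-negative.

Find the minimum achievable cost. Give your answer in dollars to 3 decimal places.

$0.725

Let x1 = kg of ammonium sulfate, x2 = kg of potassium nitrate, x3 = kg of MAP.
Minimise 0.31x1 + 0.98x2 + 0.59x3 with:
  0.23x1 + 0.01x3 ≥ 0.18   (sulfur)
  0.53x3 ≥ 0.3   (phosphorus (P₂O₅))
  0.22x1 + 0.13x2 + 0.11x3 ≥ 0.34   (nitrogen)
  x1, x2, x3 ≥ 0.
The optimal basis is {ammonium sulfate, MAP}; potassium nitrate drops out. There the phosphorus (P₂O₅) and nitrogen constraints are tight.
Optimal quantities: ammonium sulfate = 1.262 kg, MAP = 0.566 kg.
Hence cost = 0.31·1.262 + 0.59·0.566 = $0.72516.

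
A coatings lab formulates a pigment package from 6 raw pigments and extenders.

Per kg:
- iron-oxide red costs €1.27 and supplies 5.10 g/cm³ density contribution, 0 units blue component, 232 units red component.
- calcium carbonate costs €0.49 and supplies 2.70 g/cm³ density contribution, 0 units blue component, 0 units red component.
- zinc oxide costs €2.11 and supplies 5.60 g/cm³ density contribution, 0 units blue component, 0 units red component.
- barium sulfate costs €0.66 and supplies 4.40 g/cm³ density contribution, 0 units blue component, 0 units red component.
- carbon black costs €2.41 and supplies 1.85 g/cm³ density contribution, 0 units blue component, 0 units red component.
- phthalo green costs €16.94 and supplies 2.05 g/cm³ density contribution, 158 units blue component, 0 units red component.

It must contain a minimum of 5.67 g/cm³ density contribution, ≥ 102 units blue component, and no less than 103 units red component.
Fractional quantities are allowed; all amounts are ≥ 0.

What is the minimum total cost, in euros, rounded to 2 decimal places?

This is a linear program. Let x1 = kg of iron-oxide red, x2 = kg of calcium carbonate, x3 = kg of zinc oxide, x4 = kg of barium sulfate, x5 = kg of carbon black, x6 = kg of phthalo green.
Minimize 1.27x1 + 0.49x2 + 2.11x3 + 0.66x4 + 2.41x5 + 16.94x6 with:
  5.1x1 + 2.7x2 + 5.6x3 + 4.4x4 + 1.85x5 + 2.05x6 ≥ 5.67   (density contribution)
  158x6 ≥ 102   (blue component)
  232x1 ≥ 103   (red component)
  x1, x2, x3, x4, x5, x6 ≥ 0.
The cheapest feasible vertex uses only iron-oxide red, barium sulfate, phthalo green; calcium carbonate, zinc oxide, carbon black are not used. The density contribution, blue component, red component requirements are met with equality.
Optimal quantities: iron-oxide red = 0.444 kg, barium sulfate = 0.4733 kg, phthalo green = 0.6456 kg.
Objective = 1.27·0.444 + 0.66·0.4733 + 16.94·0.6456 = 11.8127.

€11.81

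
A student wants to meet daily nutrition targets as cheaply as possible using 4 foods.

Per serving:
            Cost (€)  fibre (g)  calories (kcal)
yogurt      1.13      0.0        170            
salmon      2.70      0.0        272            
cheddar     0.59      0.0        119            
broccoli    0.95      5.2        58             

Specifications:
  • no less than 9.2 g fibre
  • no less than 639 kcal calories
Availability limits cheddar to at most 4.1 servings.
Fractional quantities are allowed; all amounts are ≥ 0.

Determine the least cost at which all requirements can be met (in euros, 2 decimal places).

This is a linear program. Let x1 = servings of yogurt, x2 = servings of salmon, x3 = servings of cheddar, x4 = servings of broccoli.
min 1.13x1 + 2.7x2 + 0.59x3 + 0.95x4 with:
  5.2x4 ≥ 9.2   (fibre)
  170x1 + 272x2 + 119x3 + 58x4 ≥ 639   (calories)
  x3 ≤ 4.1
  x1, x2, x3, x4 ≥ 0.
At the optimum only yogurt, cheddar, broccoli are positive (salmon = 0). The fibre, calories, the cheddar cap requirements are met with equality.
That vertex is x1 = 0.2852, x3 = 4.1, x4 = 1.769.
Cost = 1.13·0.2852 + 0.59·4.1 + 0.95·1.769 = 4.4218.

€4.42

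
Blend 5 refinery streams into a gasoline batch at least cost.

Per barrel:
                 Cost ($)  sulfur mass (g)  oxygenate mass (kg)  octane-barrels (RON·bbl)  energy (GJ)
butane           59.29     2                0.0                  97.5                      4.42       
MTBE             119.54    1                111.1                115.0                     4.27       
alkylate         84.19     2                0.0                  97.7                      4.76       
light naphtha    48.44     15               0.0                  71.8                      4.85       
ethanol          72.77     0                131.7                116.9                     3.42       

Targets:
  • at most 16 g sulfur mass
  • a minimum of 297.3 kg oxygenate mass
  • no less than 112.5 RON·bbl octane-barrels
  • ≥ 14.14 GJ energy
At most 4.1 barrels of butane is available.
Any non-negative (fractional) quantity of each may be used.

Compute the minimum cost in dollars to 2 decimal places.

$233.39

Treat it as an LP. Let x1 = barrels of butane, x2 = barrels of MTBE, x3 = barrels of alkylate, x4 = barrels of light naphtha, x5 = barrels of ethanol.
min 59.29x1 + 119.54x2 + 84.19x3 + 48.44x4 + 72.77x5 s.t.:
  2x1 + 1x2 + 2x3 + 15x4 ≤ 16   (sulfur mass)
  111.1x2 + 131.7x5 ≥ 297.3   (oxygenate mass)
  97.5x1 + 115x2 + 97.7x3 + 71.8x4 + 116.9x5 ≥ 112.5   (octane-barrels)
  4.42x1 + 4.27x2 + 4.76x3 + 4.85x4 + 3.42x5 ≥ 14.14   (energy)
  x1 ≤ 4.1
  x1, x2, x3, x4, x5 ≥ 0.
The minimum-cost mix takes nothing from MTBE, alkylate — only butane, light naphtha, ethanol. There the sulfur mass, oxygenate mass, energy constraints are tight.
Optimal quantities: butane = 0.3303 barrels, light naphtha = 1.0226 barrels, ethanol = 2.2574 barrels.
Total cost: 59.29·0.3303 + 48.44·1.0226 + 72.77·2.2574 = 233.3892.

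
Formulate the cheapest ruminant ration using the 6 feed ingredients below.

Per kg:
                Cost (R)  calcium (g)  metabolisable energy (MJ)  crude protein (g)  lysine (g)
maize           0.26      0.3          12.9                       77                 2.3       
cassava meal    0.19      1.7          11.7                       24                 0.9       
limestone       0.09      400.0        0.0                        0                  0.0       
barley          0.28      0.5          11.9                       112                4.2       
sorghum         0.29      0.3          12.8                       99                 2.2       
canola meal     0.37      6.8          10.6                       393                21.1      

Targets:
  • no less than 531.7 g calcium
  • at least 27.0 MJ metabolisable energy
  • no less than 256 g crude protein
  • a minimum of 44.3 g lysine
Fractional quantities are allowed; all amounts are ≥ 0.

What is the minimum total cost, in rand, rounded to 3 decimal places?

Set it up as a linear program. Let x1 = kg of maize, x2 = kg of cassava meal, x3 = kg of limestone, x4 = kg of barley, x5 = kg of sorghum, x6 = kg of canola meal.
Minimize 0.26x1 + 0.19x2 + 0.09x3 + 0.28x4 + 0.29x5 + 0.37x6 s.t.:
  0.3x1 + 1.7x2 + 400x3 + 0.5x4 + 0.3x5 + 6.8x6 ≥ 531.7   (calcium)
  12.9x1 + 11.7x2 + 11.9x4 + 12.8x5 + 10.6x6 ≥ 27   (metabolisable energy)
  77x1 + 24x2 + 112x4 + 99x5 + 393x6 ≥ 256   (crude protein)
  2.3x1 + 0.9x2 + 4.2x4 + 2.2x5 + 21.1x6 ≥ 44.3   (lysine)
  x1, x2, x3, x4, x5, x6 ≥ 0.
The cheapest feasible vertex uses only cassava meal, limestone, canola meal; maize, barley, sorghum are not used. There the calcium, metabolisable energy, lysine constraints are tight.
Solving gives x2 = 0.4219, x3 = 1.292, x6 = 2.082.
Total cost: 0.19·0.4219 + 0.09·1.292 + 0.37·2.082 = 0.96678.

R0.967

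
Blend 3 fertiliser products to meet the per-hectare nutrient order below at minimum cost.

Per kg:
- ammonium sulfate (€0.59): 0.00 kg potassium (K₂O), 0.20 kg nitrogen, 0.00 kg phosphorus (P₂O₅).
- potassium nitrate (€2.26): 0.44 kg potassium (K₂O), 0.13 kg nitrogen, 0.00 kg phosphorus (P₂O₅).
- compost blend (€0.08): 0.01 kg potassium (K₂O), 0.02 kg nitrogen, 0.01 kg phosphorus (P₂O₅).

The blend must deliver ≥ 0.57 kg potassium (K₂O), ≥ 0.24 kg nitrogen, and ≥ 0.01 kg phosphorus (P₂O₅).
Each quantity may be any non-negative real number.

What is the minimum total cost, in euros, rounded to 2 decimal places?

Let x1 = kg of ammonium sulfate, x2 = kg of potassium nitrate, x3 = kg of compost blend.
Minimize 0.59x1 + 2.26x2 + 0.08x3 with:
  0.44x2 + 0.01x3 ≥ 0.57   (potassium (K₂O))
  0.2x1 + 0.13x2 + 0.02x3 ≥ 0.24   (nitrogen)
  0.01x3 ≥ 0.01   (phosphorus (P₂O₅))
  x1, x2, x3 ≥ 0.
The minimum-cost mix takes nothing from ammonium sulfate — only potassium nitrate, compost blend. There the potassium (K₂O) and nitrogen constraints are tight.
So potassium nitrate = 1.2 kg, compost blend = 4.2 kg.
Objective = 2.26·1.2 + 0.08·4.2 = 3.0480.

€3.05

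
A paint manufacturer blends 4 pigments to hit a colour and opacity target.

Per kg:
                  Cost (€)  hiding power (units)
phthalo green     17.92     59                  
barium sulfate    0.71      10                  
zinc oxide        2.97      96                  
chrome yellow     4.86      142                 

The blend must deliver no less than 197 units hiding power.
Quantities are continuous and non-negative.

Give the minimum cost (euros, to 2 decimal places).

€6.09

Let x1 = kg of phthalo green, x2 = kg of barium sulfate, x3 = kg of zinc oxide, x4 = kg of chrome yellow.
Minimise 17.92x1 + 0.71x2 + 2.97x3 + 4.86x4 s.t.:
  59x1 + 10x2 + 96x3 + 142x4 ≥ 197   (hiding power)
  x1, x2, x3, x4 ≥ 0.
The minimum-cost mix takes nothing from phthalo green, barium sulfate, chrome yellow — only zinc oxide. There the hiding power constraint is tight.
That vertex is x3 = 2.052.
Total cost: 2.97·2.052 = 6.0944.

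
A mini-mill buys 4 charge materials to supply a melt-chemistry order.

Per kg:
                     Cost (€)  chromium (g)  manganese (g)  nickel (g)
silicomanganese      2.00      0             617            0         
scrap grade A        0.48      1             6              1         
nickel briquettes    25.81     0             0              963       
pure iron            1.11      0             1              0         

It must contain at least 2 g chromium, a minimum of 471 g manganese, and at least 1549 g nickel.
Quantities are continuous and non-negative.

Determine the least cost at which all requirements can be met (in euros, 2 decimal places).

€43.91

This is a linear program. Let x1 = kg of silicomanganese, x2 = kg of scrap grade A, x3 = kg of nickel briquettes, x4 = kg of pure iron.
Minimise 2x1 + 0.48x2 + 25.81x3 + 1.11x4 subject to:
  1x2 ≥ 2   (chromium)
  617x1 + 6x2 + 1x4 ≥ 471   (manganese)
  1x2 + 963x3 ≥ 1549   (nickel)
  x1, x2, x3, x4 ≥ 0.
The cheapest feasible vertex uses only silicomanganese, scrap grade A, nickel briquettes; pure iron is not used. The chromium, manganese, nickel requirements are met with equality.
Optimal quantities: silicomanganese = 0.74392 kg, scrap grade A = 2 kg, nickel briquettes = 1.6064 kg.
Total cost: 2·0.74392 + 0.48·2 + 25.81·1.6064 = 43.9090.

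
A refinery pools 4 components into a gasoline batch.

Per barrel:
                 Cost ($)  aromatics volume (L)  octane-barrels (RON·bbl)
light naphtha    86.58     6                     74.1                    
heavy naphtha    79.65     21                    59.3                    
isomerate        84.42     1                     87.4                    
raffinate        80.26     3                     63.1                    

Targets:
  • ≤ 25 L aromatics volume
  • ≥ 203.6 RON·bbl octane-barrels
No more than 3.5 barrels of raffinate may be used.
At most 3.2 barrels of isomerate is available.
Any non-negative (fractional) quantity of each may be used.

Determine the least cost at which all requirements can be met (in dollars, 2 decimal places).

Let x1 = barrels of light naphtha, x2 = barrels of heavy naphtha, x3 = barrels of isomerate, x4 = barrels of raffinate.
Minimize 86.58x1 + 79.65x2 + 84.42x3 + 80.26x4 subject to:
  6x1 + 21x2 + 1x3 + 3x4 ≤ 25   (aromatics volume)
  74.1x1 + 59.3x2 + 87.4x3 + 63.1x4 ≥ 203.6   (octane-barrels)
  x4 ≤ 3.5
  x3 ≤ 3.2
  x1, x2, x3, x4 ≥ 0.
The cheapest feasible vertex uses only isomerate; light naphtha, heavy naphtha, raffinate are not used. There the octane-barrels constraint is tight.
That vertex is x3 = 2.3295.
Objective = 84.42·2.3295 = 196.6564.

$196.66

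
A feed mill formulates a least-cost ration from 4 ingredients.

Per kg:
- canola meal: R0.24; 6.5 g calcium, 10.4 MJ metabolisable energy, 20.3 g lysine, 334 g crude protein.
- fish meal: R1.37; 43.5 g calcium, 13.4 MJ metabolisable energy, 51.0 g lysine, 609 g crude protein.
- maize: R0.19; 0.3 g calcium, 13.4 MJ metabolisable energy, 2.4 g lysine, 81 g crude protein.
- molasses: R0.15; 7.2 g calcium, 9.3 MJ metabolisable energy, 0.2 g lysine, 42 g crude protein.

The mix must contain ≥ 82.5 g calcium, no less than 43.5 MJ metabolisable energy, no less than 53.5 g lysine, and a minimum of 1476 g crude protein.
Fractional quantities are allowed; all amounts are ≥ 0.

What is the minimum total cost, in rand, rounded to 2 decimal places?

Treat it as an LP. Let x1 = kg of canola meal, x2 = kg of fish meal, x3 = kg of maize, x4 = kg of molasses.
min 0.24x1 + 1.37x2 + 0.19x3 + 0.15x4 subject to:
  6.5x1 + 43.5x2 + 0.3x3 + 7.2x4 ≥ 82.5   (calcium)
  10.4x1 + 13.4x2 + 13.4x3 + 9.3x4 ≥ 43.5   (metabolisable energy)
  20.3x1 + 51x2 + 2.4x3 + 0.2x4 ≥ 53.5   (lysine)
  334x1 + 609x2 + 81x3 + 42x4 ≥ 1476   (crude protein)
  x1, x2, x3, x4 ≥ 0.
The optimal basis is {canola meal, molasses}; fish meal, maize drop out. The calcium and crude protein requirements are met with equality.
So canola meal = 3.36 kg, molasses = 8.425 kg.
Total cost: 0.24·3.36 + 0.15·8.425 = 2.0702.

R2.07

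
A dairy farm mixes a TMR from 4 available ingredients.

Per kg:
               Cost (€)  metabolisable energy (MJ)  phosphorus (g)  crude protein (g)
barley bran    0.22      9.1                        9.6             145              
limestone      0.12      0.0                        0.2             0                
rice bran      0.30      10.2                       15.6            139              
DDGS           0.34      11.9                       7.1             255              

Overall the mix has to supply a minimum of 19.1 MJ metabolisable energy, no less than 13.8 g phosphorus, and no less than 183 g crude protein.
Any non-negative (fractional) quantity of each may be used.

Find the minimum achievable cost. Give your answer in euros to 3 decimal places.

€0.462

Let x1 = kg of barley bran, x2 = kg of limestone, x3 = kg of rice bran, x4 = kg of DDGS.
Minimize 0.22x1 + 0.12x2 + 0.3x3 + 0.34x4 s.t.:
  9.1x1 + 10.2x3 + 11.9x4 ≥ 19.1   (metabolisable energy)
  9.6x1 + 0.2x2 + 15.6x3 + 7.1x4 ≥ 13.8   (phosphorus)
  145x1 + 139x3 + 255x4 ≥ 183   (crude protein)
  x1, x2, x3, x4 ≥ 0.
The minimum-cost mix takes nothing from limestone, rice bran, DDGS — only barley bran. Binding constraint: metabolisable energy.
So barley bran = 2.099 kg.
Cost = 0.22·2.099 = 0.46178.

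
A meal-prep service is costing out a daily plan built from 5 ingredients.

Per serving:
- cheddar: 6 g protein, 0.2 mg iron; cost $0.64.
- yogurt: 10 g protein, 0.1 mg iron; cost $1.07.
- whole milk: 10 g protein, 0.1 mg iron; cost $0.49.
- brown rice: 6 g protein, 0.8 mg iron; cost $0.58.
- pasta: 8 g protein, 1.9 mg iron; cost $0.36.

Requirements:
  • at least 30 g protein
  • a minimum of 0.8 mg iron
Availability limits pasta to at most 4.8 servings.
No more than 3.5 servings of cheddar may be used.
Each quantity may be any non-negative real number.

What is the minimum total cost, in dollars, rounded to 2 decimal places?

Set it up as a linear program. Let x1 = servings of cheddar, x2 = servings of yogurt, x3 = servings of whole milk, x4 = servings of brown rice, x5 = servings of pasta.
min 0.64x1 + 1.07x2 + 0.49x3 + 0.58x4 + 0.36x5 with:
  6x1 + 10x2 + 10x3 + 6x4 + 8x5 ≥ 30   (protein)
  0.2x1 + 0.1x2 + 0.1x3 + 0.8x4 + 1.9x5 ≥ 0.8   (iron)
  x5 ≤ 4.8
  x1 ≤ 3.5
  x1, x2, x3, x4, x5 ≥ 0.
The cheapest feasible vertex uses only pasta; cheddar, yogurt, whole milk, brown rice are not used. There the protein constraint is tight.
Optimal quantities: pasta = 3.75 servings.
Total cost: 0.36·3.75 = 1.3500.

$1.35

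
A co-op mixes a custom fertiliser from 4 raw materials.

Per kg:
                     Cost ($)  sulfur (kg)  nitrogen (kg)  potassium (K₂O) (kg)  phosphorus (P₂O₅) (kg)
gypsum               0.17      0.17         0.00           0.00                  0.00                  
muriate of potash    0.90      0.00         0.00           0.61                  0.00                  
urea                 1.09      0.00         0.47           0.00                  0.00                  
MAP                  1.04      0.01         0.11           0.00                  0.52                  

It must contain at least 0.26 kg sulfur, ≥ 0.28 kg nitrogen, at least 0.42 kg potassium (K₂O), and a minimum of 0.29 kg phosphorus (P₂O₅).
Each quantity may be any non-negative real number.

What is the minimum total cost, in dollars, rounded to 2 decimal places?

$1.96

Set it up as a linear program. Let x1 = kg of gypsum, x2 = kg of muriate of potash, x3 = kg of urea, x4 = kg of MAP.
Minimise 0.17x1 + 0.9x2 + 1.09x3 + 1.04x4 with:
  0.17x1 + 0.01x4 ≥ 0.26   (sulfur)
  0.47x3 + 0.11x4 ≥ 0.28   (nitrogen)
  0.61x2 ≥ 0.42   (potassium (K₂O))
  0.52x4 ≥ 0.29   (phosphorus (P₂O₅))
  x1, x2, x3, x4 ≥ 0.
The optimal mix uses every input. There the sulfur, nitrogen, potassium (K₂O), phosphorus (P₂O₅) constraints are tight.
Optimal quantities: gypsum = 1.497 kg, muriate of potash = 0.6885 kg, urea = 0.4652 kg, MAP = 0.5577 kg.
Total cost: 0.17·1.497 + 0.9·0.6885 + 1.09·0.4652 + 1.04·0.5577 = 1.9612.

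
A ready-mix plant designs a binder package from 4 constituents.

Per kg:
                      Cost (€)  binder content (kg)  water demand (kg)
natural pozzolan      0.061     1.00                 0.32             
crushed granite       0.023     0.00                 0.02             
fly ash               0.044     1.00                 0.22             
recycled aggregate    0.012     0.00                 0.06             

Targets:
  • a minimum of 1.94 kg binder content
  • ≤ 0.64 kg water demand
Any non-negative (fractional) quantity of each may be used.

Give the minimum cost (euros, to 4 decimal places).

€0.0854

Let x1 = kg of natural pozzolan, x2 = kg of crushed granite, x3 = kg of fly ash, x4 = kg of recycled aggregate.
Minimise 0.061x1 + 0.023x2 + 0.044x3 + 0.012x4 with:
  1x1 + 1x3 ≥ 1.94   (binder content)
  0.32x1 + 0.02x2 + 0.22x3 + 0.06x4 ≤ 0.64   (water demand)
  x1, x2, x3, x4 ≥ 0.
At the optimum only fly ash is positive (natural pozzolan, crushed granite, recycled aggregate = 0). There the binder content constraint is tight.
Solving gives x3 = 1.94.
Objective = 0.044·1.94 = 0.085360.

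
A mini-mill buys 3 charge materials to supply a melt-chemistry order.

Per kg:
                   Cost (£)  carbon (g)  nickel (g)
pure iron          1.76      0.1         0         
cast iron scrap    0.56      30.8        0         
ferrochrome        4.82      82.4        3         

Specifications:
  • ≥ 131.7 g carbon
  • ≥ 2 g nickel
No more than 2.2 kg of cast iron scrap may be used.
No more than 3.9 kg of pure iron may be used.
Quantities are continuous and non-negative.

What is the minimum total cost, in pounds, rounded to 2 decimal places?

£4.97

Treat it as an LP. Let x1 = kg of pure iron, x2 = kg of cast iron scrap, x3 = kg of ferrochrome.
Minimise 1.76x1 + 0.56x2 + 4.82x3 subject to:
  0.1x1 + 30.8x2 + 82.4x3 ≥ 131.7   (carbon)
  3x3 ≥ 2   (nickel)
  x2 ≤ 2.2
  x1 ≤ 3.9
  x1, x2, x3 ≥ 0.
The optimal basis is {cast iron scrap, ferrochrome}; pure iron drops out. The carbon and the cast iron scrap cap requirements are met with equality.
So cast iron scrap = 2.2 kg, ferrochrome = 0.776 kg.
Total cost: 0.56·2.2 + 4.82·0.776 = 4.9723.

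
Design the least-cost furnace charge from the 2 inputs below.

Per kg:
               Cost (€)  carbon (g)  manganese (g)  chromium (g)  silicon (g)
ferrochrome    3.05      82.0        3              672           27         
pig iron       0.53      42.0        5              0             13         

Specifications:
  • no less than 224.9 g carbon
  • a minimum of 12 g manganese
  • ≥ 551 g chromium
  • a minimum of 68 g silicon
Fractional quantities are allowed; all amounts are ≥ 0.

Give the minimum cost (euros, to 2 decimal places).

Let x1 = kg of ferrochrome, x2 = kg of pig iron.
Minimise 3.05x1 + 0.53x2 with:
  82x1 + 42x2 ≥ 224.9   (carbon)
  3x1 + 5x2 ≥ 12   (manganese)
  672x1 ≥ 551   (chromium)
  27x1 + 13x2 ≥ 68   (silicon)
  x1, x2 ≥ 0.
Both inputs are positive at the optimum. Binding constraints: carbon and chromium.
So ferrochrome = 0.8199 kg, pig iron = 3.754 kg.
Cost = 3.05·0.8199 + 0.53·3.754 = 4.4903.

€4.49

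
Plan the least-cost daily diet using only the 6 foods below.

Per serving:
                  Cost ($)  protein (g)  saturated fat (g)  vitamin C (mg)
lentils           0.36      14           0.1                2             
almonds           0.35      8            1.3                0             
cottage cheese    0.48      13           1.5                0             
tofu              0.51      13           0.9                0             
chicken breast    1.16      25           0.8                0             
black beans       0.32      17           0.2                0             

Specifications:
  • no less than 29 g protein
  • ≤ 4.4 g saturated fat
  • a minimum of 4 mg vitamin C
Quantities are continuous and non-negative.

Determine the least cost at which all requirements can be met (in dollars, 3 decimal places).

$0.739

Let x1 = servings of lentils, x2 = servings of almonds, x3 = servings of cottage cheese, x4 = servings of tofu, x5 = servings of chicken breast, x6 = servings of black beans.
Minimize 0.36x1 + 0.35x2 + 0.48x3 + 0.51x4 + 1.16x5 + 0.32x6 subject to:
  14x1 + 8x2 + 13x3 + 13x4 + 25x5 + 17x6 ≥ 29   (protein)
  0.1x1 + 1.3x2 + 1.5x3 + 0.9x4 + 0.8x5 + 0.2x6 ≤ 4.4   (saturated fat)
  2x1 ≥ 4   (vitamin C)
  x1, x2, x3, x4, x5, x6 ≥ 0.
The minimum-cost mix takes nothing from almonds, cottage cheese, tofu, chicken breast — only lentils, black beans. Binding constraints: protein and vitamin C.
Solving gives x1 = 2, x6 = 0.05882.
Cost = 0.36·2 + 0.32·0.05882 = 0.73882.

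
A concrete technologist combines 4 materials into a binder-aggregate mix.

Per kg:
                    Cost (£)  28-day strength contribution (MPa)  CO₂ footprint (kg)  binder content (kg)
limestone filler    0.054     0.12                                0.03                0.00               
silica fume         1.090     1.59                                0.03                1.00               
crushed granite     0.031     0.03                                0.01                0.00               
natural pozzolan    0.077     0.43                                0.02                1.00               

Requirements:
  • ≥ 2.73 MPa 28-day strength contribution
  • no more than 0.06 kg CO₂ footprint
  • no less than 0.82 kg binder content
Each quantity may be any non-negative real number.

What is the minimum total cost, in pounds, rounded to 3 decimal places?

£1.716

Treat it as an LP. Let x1 = kg of limestone filler, x2 = kg of silica fume, x3 = kg of crushed granite, x4 = kg of natural pozzolan.
Minimise 0.054x1 + 1.09x2 + 0.031x3 + 0.077x4 subject to:
  0.12x1 + 1.59x2 + 0.03x3 + 0.43x4 ≥ 2.73   (28-day strength contribution)
  0.03x1 + 0.03x2 + 0.01x3 + 0.02x4 ≤ 0.06   (CO₂ footprint)
  1x2 + 1x4 ≥ 0.82   (binder content)
  x1, x2, x3, x4 ≥ 0.
The cheapest feasible vertex uses only silica fume, natural pozzolan; limestone filler, crushed granite are not used. Binding constraints: 28-day strength contribution and CO₂ footprint.
Solving gives x2 = 1.524, x4 = 0.7143.
Cost = 1.09·1.524 + 0.077·0.7143 = 1.71616.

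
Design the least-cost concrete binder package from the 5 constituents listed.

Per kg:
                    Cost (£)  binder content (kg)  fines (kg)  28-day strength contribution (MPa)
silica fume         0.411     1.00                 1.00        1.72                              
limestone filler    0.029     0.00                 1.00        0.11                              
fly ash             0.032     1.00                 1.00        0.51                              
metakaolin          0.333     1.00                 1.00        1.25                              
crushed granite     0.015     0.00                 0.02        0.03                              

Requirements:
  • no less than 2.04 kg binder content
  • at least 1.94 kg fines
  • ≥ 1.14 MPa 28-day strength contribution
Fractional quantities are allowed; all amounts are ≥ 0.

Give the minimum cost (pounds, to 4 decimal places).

This is a linear program. Let x1 = kg of silica fume, x2 = kg of limestone filler, x3 = kg of fly ash, x4 = kg of metakaolin, x5 = kg of crushed granite.
Minimize 0.411x1 + 0.029x2 + 0.032x3 + 0.333x4 + 0.015x5 with:
  1x1 + 1x3 + 1x4 ≥ 2.04   (binder content)
  1x1 + 1x2 + 1x3 + 1x4 + 0.02x5 ≥ 1.94   (fines)
  1.72x1 + 0.11x2 + 0.51x3 + 1.25x4 + 0.03x5 ≥ 1.14   (28-day strength contribution)
  x1, x2, x3, x4, x5 ≥ 0.
The optimal basis is {fly ash}; silica fume, limestone filler, metakaolin, crushed granite drop out. Binding constraint: 28-day strength contribution.
So fly ash = 2.235 kg.
Objective = 0.032·2.235 = 0.071520.

£0.0715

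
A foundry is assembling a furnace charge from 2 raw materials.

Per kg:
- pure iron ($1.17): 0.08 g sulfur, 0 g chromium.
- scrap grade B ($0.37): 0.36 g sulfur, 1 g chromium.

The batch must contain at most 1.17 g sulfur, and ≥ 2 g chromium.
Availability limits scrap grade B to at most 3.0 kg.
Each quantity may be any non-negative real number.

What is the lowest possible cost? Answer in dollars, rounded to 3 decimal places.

This is a linear program. Let x1 = kg of pure iron, x2 = kg of scrap grade B.
min 1.17x1 + 0.37x2 subject to:
  0.08x1 + 0.36x2 ≤ 1.17   (sulfur)
  1x2 ≥ 2   (chromium)
  x2 ≤ 3
  x1, x2 ≥ 0.
At the optimum only scrap grade B is positive (pure iron = 0). Binding constraint: chromium.
So scrap grade B = 2 kg.
Objective = 0.37·2 = 0.74000.

$0.740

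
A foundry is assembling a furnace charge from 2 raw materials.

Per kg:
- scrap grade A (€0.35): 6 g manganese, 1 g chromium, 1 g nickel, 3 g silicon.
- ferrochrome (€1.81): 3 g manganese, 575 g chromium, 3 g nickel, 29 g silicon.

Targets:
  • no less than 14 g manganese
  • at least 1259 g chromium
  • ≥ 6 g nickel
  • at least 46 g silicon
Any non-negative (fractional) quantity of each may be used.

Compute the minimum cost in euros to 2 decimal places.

Let x1 = kg of scrap grade A, x2 = kg of ferrochrome.
Minimise 0.35x1 + 1.81x2 with:
  6x1 + 3x2 ≥ 14   (manganese)
  1x1 + 575x2 ≥ 1259   (chromium)
  1x1 + 3x2 ≥ 6   (nickel)
  3x1 + 29x2 ≥ 46   (silicon)
  x1, x2 ≥ 0.
Both inputs are positive at the optimum. There the manganese and chromium constraints are tight.
That vertex is x1 = 1.24, x2 = 2.187.
Total cost: 0.35·1.24 + 1.81·2.187 = 4.3925.

€4.39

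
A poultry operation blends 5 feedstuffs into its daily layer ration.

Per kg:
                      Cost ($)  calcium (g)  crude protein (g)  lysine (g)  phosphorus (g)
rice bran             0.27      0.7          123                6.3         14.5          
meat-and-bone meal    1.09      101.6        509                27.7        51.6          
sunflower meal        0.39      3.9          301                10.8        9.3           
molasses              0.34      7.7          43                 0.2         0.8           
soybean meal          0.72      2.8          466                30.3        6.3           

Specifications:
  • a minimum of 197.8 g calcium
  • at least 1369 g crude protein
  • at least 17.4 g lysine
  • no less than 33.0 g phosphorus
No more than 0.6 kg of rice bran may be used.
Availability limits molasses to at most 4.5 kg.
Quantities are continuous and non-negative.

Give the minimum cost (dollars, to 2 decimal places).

$2.59

Let x1 = kg of rice bran, x2 = kg of meat-and-bone meal, x3 = kg of sunflower meal, x4 = kg of molasses, x5 = kg of soybean meal.
min 0.27x1 + 1.09x2 + 0.39x3 + 0.34x4 + 0.72x5 with:
  0.7x1 + 101.6x2 + 3.9x3 + 7.7x4 + 2.8x5 ≥ 197.8   (calcium)
  123x1 + 509x2 + 301x3 + 43x4 + 466x5 ≥ 1369   (crude protein)
  6.3x1 + 27.7x2 + 10.8x3 + 0.2x4 + 30.3x5 ≥ 17.4   (lysine)
  14.5x1 + 51.6x2 + 9.3x3 + 0.8x4 + 6.3x5 ≥ 33   (phosphorus)
  x1 ≤ 0.6
  x4 ≤ 4.5
  x1, x2, x3, x4, x5 ≥ 0.
The optimal basis is {meat-and-bone meal, sunflower meal}; rice bran, molasses, soybean meal drop out. Binding constraints: calcium and crude protein.
Optimal quantities: meat-and-bone meal = 1.895 kg, sunflower meal = 1.343 kg.
Objective = 1.09·1.895 + 0.39·1.343 = 2.5893.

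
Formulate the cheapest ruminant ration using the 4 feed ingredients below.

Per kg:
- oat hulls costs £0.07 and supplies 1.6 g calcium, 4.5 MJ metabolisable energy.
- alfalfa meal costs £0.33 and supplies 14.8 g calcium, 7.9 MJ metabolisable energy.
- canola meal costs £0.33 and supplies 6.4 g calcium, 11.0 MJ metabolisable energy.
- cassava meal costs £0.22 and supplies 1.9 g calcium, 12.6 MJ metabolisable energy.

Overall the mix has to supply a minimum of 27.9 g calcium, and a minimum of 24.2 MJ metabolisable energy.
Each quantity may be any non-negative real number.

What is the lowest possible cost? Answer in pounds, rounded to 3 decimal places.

Let x1 = kg of oat hulls, x2 = kg of alfalfa meal, x3 = kg of canola meal, x4 = kg of cassava meal.
min 0.07x1 + 0.33x2 + 0.33x3 + 0.22x4 with:
  1.6x1 + 14.8x2 + 6.4x3 + 1.9x4 ≥ 27.9   (calcium)
  4.5x1 + 7.9x2 + 11x3 + 12.6x4 ≥ 24.2   (metabolisable energy)
  x1, x2, x3, x4 ≥ 0.
The cheapest feasible vertex uses only oat hulls, alfalfa meal; canola meal, cassava meal are not used. The calcium and metabolisable energy requirements are met with equality.
Optimal quantities: oat hulls = 2.553 kg, alfalfa meal = 1.609 kg.
Objective = 0.07·2.553 + 0.33·1.609 = 0.70968.

£0.710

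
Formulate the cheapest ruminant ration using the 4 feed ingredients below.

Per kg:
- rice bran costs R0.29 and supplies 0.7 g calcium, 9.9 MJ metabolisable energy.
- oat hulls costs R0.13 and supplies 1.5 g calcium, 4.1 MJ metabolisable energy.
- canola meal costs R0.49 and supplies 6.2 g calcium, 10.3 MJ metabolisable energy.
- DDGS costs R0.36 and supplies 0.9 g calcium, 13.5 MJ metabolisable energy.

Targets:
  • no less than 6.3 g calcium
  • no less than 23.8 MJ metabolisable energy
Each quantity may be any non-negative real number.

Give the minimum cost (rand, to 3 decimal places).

R0.714

Let x1 = kg of rice bran, x2 = kg of oat hulls, x3 = kg of canola meal, x4 = kg of DDGS.
Minimise 0.29x1 + 0.13x2 + 0.49x3 + 0.36x4 subject to:
  0.7x1 + 1.5x2 + 6.2x3 + 0.9x4 ≥ 6.3   (calcium)
  9.9x1 + 4.1x2 + 10.3x3 + 13.5x4 ≥ 23.8   (metabolisable energy)
  x1, x2, x3, x4 ≥ 0.
The optimal basis is {oat hulls, DDGS}; rice bran, canola meal drop out. The calcium and metabolisable energy requirements are met with equality.
Solving gives x2 = 3.842, x4 = 0.596.
Hence cost = 0.13·3.842 + 0.36·0.596 = R0.71402.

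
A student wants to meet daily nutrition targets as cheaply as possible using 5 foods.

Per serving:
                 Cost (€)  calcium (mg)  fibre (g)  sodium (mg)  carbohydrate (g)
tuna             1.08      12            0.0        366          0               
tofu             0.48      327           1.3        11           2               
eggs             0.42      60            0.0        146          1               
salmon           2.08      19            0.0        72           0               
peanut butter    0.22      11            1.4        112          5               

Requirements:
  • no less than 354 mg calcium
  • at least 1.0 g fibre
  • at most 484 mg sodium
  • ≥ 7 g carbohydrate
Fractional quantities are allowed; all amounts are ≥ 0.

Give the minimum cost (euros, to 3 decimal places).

€0.719

Set it up as a linear program. Let x1 = servings of tuna, x2 = servings of tofu, x3 = servings of eggs, x4 = servings of salmon, x5 = servings of peanut butter.
min 1.08x1 + 0.48x2 + 0.42x3 + 2.08x4 + 0.22x5 subject to:
  12x1 + 327x2 + 60x3 + 19x4 + 11x5 ≥ 354   (calcium)
  1.3x2 + 1.4x5 ≥ 1   (fibre)
  366x1 + 11x2 + 146x3 + 72x4 + 112x5 ≤ 484   (sodium)
  2x2 + 1x3 + 5x5 ≥ 7   (carbohydrate)
  x1, x2, x3, x4, x5 ≥ 0.
The minimum-cost mix takes nothing from tuna, eggs, salmon — only tofu, peanut butter. There the calcium and carbohydrate constraints are tight.
Optimal quantities: tofu = 1.0496 servings, peanut butter = 0.98016 servings.
Cost = 0.48·1.0496 + 0.22·0.98016 = 0.71944.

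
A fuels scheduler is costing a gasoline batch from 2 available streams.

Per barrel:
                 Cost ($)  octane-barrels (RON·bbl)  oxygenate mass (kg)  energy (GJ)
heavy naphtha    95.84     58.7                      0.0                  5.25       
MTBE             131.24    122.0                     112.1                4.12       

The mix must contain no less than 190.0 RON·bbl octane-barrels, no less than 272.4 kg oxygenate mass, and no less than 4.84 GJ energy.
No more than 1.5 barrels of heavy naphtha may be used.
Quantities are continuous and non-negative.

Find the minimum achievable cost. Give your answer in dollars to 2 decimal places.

This is a linear program. Let x1 = barrels of heavy naphtha, x2 = barrels of MTBE.
Minimize 95.84x1 + 131.24x2 subject to:
  58.7x1 + 122x2 ≥ 190   (octane-barrels)
  112.1x2 ≥ 272.4   (oxygenate mass)
  5.25x1 + 4.12x2 ≥ 4.84   (energy)
  x1 ≤ 1.5
  x1, x2 ≥ 0.
The cheapest feasible vertex uses only MTBE; heavy naphtha is not used. The oxygenate mass requirement is met with equality.
So MTBE = 2.43 barrels.
Hence cost = 131.24·2.43 = $318.9132.

$318.91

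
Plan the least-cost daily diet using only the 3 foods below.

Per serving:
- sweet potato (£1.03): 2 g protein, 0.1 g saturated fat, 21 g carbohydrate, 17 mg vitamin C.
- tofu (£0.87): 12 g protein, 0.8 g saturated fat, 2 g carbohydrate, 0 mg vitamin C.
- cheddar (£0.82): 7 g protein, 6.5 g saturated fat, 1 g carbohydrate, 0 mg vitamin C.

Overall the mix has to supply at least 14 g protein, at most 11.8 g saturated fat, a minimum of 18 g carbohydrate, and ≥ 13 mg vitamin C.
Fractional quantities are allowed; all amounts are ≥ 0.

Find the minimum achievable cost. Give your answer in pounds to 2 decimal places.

£1.69

Treat it as an LP. Let x1 = servings of sweet potato, x2 = servings of tofu, x3 = servings of cheddar.
min 1.03x1 + 0.87x2 + 0.82x3 subject to:
  2x1 + 12x2 + 7x3 ≥ 14   (protein)
  0.1x1 + 0.8x2 + 6.5x3 ≤ 11.8   (saturated fat)
  21x1 + 2x2 + 1x3 ≥ 18   (carbohydrate)
  17x1 ≥ 13   (vitamin C)
  x1, x2, x3 ≥ 0.
The minimum-cost mix takes nothing from cheddar — only sweet potato, tofu. The protein and vitamin C requirements are met with equality.
Solving gives x1 = 0.7647, x2 = 1.039.
Objective = 1.03·0.7647 + 0.87·1.039 = 1.6916.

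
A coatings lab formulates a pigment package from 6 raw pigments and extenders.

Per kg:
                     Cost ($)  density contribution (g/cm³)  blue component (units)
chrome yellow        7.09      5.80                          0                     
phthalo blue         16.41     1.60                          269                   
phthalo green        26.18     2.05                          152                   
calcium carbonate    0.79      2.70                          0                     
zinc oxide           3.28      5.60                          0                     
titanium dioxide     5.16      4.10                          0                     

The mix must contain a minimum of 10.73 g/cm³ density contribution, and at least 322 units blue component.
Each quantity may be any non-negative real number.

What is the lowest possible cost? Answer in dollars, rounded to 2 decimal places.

$22.22

Set it up as a linear program. Let x1 = kg of chrome yellow, x2 = kg of phthalo blue, x3 = kg of phthalo green, x4 = kg of calcium carbonate, x5 = kg of zinc oxide, x6 = kg of titanium dioxide.
min 7.09x1 + 16.41x2 + 26.18x3 + 0.79x4 + 3.28x5 + 5.16x6 s.t.:
  5.8x1 + 1.6x2 + 2.05x3 + 2.7x4 + 5.6x5 + 4.1x6 ≥ 10.73   (density contribution)
  269x2 + 152x3 ≥ 322   (blue component)
  x1, x2, x3, x4, x5, x6 ≥ 0.
The minimum-cost mix takes nothing from chrome yellow, phthalo green, zinc oxide, titanium dioxide — only phthalo blue, calcium carbonate. The density contribution and blue component requirements are met with equality.
Solving gives x2 = 1.197, x4 = 3.265.
Cost = 16.41·1.197 + 0.79·3.265 = 22.2221.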